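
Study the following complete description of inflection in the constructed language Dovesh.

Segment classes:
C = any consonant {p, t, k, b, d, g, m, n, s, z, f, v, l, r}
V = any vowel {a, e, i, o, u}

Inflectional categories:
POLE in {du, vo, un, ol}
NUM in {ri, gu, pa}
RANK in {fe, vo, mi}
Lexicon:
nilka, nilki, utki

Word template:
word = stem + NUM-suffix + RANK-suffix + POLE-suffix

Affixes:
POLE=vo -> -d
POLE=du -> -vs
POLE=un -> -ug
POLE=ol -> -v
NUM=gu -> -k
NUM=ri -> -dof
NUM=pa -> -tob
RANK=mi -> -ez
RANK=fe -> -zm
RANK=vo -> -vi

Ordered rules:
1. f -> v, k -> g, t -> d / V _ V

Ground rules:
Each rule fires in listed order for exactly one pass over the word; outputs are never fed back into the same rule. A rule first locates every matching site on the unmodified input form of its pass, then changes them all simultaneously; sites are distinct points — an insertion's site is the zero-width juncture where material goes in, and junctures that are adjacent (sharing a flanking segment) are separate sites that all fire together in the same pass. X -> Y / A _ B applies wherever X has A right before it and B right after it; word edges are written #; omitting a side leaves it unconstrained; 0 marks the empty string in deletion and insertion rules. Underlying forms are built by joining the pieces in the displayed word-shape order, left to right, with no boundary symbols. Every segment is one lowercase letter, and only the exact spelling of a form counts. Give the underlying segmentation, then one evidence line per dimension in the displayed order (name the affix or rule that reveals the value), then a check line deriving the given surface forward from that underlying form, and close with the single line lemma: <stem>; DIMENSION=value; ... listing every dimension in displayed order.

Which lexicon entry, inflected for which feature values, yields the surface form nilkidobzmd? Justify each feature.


underlying: nilki-tob-zm-d
POLE=vo - signalled by the affix -d
NUM=pa - signalled by the affix -tob
RANK=fe - signalled by the affix -zm
check: nilkitobzmd -> nilkidobzmd
lemma: nilki; POLE=vo; NUM=pa; RANK=fe


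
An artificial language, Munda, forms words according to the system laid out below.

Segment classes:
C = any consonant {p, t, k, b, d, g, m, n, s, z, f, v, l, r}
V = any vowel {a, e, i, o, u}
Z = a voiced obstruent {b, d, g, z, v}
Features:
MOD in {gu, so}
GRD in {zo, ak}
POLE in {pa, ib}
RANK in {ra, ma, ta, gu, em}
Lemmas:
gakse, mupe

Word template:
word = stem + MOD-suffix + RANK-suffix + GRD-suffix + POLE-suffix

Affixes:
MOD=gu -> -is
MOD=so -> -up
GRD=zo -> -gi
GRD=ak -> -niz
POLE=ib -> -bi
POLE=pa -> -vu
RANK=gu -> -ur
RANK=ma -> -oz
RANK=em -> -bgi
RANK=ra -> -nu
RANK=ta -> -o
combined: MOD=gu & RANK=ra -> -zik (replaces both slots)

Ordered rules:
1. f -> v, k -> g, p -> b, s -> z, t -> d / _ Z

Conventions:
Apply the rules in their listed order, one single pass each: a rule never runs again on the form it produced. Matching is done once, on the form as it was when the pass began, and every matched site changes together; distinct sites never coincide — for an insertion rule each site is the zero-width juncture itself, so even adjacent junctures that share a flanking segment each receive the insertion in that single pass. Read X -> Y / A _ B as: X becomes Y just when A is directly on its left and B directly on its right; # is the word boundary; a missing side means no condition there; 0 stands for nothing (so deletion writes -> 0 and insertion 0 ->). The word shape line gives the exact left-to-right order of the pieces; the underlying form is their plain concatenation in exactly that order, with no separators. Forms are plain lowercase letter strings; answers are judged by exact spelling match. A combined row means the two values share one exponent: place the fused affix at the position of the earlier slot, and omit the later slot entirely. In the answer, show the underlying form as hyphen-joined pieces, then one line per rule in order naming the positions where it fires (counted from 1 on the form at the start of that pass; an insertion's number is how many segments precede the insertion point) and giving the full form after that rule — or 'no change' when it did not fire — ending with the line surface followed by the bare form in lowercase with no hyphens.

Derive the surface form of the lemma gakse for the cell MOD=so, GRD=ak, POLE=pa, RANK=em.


underlying: gakse-up-bgi-niz-vu
1. f -> v, k -> g, p -> b, s -> z, t -> d / _ Z: fires at position(s) 7: gakseubbginizvu
surface: gakseubbginizvu


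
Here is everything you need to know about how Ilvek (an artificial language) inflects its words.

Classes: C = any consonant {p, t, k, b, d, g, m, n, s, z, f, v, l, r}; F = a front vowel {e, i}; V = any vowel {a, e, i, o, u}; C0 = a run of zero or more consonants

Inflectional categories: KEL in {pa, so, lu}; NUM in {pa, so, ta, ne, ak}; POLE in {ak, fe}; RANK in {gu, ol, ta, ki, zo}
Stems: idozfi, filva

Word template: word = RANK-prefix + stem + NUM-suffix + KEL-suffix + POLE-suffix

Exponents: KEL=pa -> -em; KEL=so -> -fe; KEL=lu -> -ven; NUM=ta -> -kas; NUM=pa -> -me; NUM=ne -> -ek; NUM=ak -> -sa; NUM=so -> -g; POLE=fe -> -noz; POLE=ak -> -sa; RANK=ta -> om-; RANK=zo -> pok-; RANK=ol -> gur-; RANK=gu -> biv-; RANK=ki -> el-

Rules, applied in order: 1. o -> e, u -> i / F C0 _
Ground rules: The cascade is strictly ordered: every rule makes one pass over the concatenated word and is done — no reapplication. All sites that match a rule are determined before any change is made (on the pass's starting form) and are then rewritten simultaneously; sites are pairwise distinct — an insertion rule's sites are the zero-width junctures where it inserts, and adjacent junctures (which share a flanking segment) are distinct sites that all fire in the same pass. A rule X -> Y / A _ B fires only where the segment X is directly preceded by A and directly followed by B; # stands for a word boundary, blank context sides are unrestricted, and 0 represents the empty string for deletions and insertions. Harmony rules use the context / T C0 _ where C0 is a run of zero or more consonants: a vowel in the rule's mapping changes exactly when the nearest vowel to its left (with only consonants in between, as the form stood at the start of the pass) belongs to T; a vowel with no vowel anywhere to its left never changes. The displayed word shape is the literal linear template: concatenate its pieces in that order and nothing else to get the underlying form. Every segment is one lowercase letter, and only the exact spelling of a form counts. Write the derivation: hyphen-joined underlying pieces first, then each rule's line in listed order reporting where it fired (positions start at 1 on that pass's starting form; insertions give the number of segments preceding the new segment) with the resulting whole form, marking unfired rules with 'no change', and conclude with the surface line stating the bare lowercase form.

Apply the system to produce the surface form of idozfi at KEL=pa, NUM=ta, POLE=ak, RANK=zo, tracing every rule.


underlying: pok-idozfi-kas-em-sa
1. o -> e, u -> i / F C0 _: fires at position(s) 6: pokidezfikasemsa
surface: pokidezfikasemsa


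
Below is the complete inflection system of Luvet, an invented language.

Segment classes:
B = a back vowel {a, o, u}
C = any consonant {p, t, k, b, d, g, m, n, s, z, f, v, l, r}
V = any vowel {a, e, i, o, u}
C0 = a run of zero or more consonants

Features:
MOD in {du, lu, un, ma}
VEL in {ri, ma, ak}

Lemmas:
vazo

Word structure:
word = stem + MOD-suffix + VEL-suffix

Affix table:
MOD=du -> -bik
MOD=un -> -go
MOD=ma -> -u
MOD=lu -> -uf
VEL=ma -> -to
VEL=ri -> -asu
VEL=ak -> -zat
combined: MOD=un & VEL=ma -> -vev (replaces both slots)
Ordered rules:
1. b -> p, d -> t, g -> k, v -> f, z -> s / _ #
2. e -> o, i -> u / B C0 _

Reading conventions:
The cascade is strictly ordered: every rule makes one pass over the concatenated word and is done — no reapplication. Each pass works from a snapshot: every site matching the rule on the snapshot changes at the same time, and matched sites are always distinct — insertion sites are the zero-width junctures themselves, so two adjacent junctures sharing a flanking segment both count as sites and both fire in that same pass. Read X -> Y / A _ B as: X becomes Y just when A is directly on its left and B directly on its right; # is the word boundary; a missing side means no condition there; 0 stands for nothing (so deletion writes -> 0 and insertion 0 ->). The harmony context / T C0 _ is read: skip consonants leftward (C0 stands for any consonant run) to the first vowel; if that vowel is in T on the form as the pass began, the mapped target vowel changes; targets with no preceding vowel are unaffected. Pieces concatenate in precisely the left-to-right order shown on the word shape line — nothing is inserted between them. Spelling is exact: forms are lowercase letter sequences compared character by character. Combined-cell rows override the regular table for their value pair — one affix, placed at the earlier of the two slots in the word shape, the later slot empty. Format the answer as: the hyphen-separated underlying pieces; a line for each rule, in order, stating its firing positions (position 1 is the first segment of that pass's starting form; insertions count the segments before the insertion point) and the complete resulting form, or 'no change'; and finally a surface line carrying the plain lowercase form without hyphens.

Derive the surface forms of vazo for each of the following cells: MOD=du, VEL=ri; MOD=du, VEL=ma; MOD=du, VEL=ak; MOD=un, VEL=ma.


cell MOD=du, VEL=ri:
underlying: vazo-bik-asu
1. b -> p, d -> t, g -> k, v -> f, z -> s / _ #: no change
2. e -> o, i -> u / B C0 _: fires at position(s) 6: vazobukasu
surface: vazobukasu

cell MOD=du, VEL=ma:
underlying: vazo-bik-to
1. b -> p, d -> t, g -> k, v -> f, z -> s / _ #: no change
2. e -> o, i -> u / B C0 _: fires at position(s) 6: vazobukto
surface: vazobukto

cell MOD=du, VEL=ak:
underlying: vazo-bik-zat
1. b -> p, d -> t, g -> k, v -> f, z -> s / _ #: no change
2. e -> o, i -> u / B C0 _: fires at position(s) 6: vazobukzat
surface: vazobukzat

cell MOD=un, VEL=ma:
underlying: vazo-vev
1. b -> p, d -> t, g -> k, v -> f, z -> s / _ #: fires at position(s) 7: vazovef
2. e -> o, i -> u / B C0 _: fires at position(s) 6: vazovof
surface: vazovof


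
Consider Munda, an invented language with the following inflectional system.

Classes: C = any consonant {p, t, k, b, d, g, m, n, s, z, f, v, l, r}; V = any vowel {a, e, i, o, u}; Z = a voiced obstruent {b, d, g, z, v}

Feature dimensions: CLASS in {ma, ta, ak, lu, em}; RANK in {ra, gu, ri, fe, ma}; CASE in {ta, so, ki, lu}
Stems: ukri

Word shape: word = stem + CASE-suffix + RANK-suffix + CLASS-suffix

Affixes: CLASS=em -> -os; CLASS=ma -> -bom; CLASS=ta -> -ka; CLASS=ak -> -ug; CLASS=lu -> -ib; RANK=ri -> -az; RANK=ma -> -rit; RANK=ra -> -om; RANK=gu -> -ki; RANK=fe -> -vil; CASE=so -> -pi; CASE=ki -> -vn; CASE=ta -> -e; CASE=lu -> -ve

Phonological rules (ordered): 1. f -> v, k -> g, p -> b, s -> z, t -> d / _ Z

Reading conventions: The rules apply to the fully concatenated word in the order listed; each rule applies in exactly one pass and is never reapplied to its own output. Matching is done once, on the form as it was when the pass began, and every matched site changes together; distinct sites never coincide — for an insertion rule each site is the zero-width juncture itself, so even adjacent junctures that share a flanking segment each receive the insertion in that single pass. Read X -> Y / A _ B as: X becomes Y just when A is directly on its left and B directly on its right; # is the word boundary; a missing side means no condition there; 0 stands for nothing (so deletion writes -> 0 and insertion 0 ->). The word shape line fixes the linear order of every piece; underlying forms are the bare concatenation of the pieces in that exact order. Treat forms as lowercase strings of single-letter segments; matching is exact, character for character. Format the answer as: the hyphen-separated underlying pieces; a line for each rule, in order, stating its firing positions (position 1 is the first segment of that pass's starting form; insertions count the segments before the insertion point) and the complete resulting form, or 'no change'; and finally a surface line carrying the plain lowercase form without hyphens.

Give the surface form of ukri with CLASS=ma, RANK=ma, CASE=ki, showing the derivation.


underlying: ukri-vn-rit-bom
1. f -> v, k -> g, p -> b, s -> z, t -> d / _ Z: fires at position(s) 9: ukrivnridbom
surface: ukrivnridbom


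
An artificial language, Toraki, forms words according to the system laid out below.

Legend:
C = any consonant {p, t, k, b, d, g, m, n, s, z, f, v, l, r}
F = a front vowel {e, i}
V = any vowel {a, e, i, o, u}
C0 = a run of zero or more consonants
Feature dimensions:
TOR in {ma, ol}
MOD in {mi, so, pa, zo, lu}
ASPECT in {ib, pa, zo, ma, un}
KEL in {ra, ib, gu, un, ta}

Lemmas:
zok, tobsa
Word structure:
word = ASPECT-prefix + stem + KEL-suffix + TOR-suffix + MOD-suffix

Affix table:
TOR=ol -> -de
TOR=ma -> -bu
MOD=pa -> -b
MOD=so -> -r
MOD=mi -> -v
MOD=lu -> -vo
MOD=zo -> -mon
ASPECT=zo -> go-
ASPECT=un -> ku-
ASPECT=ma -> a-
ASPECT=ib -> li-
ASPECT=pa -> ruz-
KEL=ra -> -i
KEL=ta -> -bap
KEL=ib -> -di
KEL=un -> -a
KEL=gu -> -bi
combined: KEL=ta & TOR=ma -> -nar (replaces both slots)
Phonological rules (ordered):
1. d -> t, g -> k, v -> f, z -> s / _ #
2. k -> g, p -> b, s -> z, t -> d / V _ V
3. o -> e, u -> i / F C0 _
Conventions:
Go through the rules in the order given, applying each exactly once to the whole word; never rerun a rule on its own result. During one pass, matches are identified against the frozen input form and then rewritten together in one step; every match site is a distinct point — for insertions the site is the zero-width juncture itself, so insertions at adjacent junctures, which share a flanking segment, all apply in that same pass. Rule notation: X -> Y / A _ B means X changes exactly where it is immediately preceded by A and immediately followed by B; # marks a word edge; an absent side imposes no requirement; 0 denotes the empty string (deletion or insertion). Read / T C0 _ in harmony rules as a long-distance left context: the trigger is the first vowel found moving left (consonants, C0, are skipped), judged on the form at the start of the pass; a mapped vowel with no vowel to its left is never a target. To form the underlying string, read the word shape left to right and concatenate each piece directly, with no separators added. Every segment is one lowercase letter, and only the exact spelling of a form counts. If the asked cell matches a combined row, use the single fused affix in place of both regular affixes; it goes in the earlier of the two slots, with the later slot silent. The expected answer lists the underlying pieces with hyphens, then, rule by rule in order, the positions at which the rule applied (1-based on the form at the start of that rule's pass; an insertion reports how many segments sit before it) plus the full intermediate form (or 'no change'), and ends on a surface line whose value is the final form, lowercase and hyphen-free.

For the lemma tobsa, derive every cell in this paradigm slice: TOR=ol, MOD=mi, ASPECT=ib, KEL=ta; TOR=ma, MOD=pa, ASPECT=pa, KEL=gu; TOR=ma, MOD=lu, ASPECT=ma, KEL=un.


cell TOR=ol, MOD=mi, ASPECT=ib, KEL=ta:
underlying: li-tobsa-bap-de-v
1. d -> t, g -> k, v -> f, z -> s / _ #: fires at position(s) 13: litobsabapdef
2. k -> g, p -> b, s -> z, t -> d / V _ V: fires at position(s) 3: lidobsabapdef
3. o -> e, u -> i / F C0 _: fires at position(s) 4: lidebsabapdef
surface: lidebsabapdef

cell TOR=ma, MOD=pa, ASPECT=pa, KEL=gu:
underlying: ruz-tobsa-bi-bu-b
1. d -> t, g -> k, v -> f, z -> s / _ #: no change
2. k -> g, p -> b, s -> z, t -> d / V _ V: no change
3. o -> e, u -> i / F C0 _: fires at position(s) 12: ruztobsabibib
surface: ruztobsabibib

cell TOR=ma, MOD=lu, ASPECT=ma, KEL=un:
underlying: a-tobsa-a-bu-vo
1. d -> t, g -> k, v -> f, z -> s / _ #: no change
2. k -> g, p -> b, s -> z, t -> d / V _ V: fires at position(s) 2: adobsaabuvo
3. o -> e, u -> i / F C0 _: no change
surface: adobsaabuvo


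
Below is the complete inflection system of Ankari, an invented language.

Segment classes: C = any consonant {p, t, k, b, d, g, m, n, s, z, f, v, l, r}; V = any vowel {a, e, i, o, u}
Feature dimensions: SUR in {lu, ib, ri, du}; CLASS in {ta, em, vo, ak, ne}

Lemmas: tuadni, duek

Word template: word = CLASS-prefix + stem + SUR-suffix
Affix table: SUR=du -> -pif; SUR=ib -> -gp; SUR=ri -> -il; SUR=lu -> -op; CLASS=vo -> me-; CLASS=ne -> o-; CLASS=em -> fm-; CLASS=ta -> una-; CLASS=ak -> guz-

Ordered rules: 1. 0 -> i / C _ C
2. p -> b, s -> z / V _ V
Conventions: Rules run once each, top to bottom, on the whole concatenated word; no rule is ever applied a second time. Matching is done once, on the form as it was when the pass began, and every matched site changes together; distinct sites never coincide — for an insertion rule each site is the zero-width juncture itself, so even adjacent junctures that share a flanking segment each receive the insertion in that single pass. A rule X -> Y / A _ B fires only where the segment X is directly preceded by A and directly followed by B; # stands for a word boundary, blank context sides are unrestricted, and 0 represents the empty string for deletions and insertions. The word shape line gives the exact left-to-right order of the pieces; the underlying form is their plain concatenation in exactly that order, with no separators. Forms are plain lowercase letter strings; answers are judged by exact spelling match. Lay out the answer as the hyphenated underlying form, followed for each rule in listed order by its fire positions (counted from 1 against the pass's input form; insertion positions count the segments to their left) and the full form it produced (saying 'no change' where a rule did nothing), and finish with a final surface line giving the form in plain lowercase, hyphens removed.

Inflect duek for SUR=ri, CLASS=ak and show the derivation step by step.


underlying: guz-duek-il
1. 0 -> i / C _ C: inserts after position(s) 3: guziduekil
2. p -> b, s -> z / V _ V: no change
surface: guziduekil


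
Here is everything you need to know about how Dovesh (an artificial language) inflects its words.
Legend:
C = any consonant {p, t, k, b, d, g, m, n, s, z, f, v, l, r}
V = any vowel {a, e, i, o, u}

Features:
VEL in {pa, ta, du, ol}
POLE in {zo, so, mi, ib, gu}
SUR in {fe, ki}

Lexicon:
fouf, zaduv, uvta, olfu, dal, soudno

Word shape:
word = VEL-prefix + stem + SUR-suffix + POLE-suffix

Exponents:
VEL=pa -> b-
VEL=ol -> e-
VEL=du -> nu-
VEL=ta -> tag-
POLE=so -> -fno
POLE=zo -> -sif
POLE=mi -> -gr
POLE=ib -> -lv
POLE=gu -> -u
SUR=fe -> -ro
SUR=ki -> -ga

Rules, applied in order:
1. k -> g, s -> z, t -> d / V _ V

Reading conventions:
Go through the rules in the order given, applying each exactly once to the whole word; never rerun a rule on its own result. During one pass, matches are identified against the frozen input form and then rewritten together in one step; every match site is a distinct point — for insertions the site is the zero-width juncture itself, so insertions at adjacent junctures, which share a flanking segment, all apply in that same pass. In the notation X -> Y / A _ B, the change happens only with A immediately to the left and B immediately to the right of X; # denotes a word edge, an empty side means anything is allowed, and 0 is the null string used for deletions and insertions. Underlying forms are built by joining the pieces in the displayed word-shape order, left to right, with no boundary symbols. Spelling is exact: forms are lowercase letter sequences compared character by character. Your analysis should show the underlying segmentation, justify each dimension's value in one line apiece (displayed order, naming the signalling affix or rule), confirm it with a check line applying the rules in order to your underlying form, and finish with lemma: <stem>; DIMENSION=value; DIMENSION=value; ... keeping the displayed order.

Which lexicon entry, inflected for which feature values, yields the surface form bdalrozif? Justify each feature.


underlying: b-dal-ro-sif
VEL=pa - signalled by the affix b-
POLE=zo - signalled by the affix -sif
SUR=fe - signalled by the affix -ro
check: bdalrosif -> bdalrozif
lemma: dal; VEL=pa; POLE=zo; SUR=fe


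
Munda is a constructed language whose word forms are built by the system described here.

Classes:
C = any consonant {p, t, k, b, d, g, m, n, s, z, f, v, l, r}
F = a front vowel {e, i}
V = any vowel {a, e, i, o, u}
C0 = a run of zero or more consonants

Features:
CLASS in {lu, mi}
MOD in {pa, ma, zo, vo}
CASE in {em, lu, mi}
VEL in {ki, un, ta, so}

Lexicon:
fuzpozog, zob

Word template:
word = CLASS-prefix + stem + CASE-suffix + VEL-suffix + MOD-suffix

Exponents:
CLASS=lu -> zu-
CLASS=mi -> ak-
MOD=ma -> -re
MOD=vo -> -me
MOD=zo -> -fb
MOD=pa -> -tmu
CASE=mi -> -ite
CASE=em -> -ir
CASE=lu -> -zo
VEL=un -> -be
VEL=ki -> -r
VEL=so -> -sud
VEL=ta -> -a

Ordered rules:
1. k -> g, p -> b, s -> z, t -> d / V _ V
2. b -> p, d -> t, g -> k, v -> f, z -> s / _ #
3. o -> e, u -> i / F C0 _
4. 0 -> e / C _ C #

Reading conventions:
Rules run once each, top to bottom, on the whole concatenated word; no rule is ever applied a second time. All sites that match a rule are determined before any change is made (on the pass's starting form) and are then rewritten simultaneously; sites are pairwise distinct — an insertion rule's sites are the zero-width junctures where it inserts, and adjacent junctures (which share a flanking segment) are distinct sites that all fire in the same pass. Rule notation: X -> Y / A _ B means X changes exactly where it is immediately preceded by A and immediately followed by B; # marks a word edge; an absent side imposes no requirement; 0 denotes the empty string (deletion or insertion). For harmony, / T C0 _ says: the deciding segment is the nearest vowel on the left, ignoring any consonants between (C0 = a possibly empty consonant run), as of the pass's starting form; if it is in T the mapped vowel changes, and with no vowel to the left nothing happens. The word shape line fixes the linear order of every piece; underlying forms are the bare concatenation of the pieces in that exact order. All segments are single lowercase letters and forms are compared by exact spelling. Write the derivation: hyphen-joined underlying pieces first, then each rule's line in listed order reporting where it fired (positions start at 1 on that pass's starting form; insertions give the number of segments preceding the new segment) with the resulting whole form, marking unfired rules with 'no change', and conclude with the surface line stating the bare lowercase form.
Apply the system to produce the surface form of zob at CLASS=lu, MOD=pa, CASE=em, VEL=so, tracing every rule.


underlying: zu-zob-ir-sud-tmu
1. k -> g, p -> b, s -> z, t -> d / V _ V: no change
2. b -> p, d -> t, g -> k, v -> f, z -> s / _ #: no change
3. o -> e, u -> i / F C0 _: fires at position(s) 9: zuzobirsidtmu
4. 0 -> e / C _ C #: no change
surface: zuzobirsidtmu


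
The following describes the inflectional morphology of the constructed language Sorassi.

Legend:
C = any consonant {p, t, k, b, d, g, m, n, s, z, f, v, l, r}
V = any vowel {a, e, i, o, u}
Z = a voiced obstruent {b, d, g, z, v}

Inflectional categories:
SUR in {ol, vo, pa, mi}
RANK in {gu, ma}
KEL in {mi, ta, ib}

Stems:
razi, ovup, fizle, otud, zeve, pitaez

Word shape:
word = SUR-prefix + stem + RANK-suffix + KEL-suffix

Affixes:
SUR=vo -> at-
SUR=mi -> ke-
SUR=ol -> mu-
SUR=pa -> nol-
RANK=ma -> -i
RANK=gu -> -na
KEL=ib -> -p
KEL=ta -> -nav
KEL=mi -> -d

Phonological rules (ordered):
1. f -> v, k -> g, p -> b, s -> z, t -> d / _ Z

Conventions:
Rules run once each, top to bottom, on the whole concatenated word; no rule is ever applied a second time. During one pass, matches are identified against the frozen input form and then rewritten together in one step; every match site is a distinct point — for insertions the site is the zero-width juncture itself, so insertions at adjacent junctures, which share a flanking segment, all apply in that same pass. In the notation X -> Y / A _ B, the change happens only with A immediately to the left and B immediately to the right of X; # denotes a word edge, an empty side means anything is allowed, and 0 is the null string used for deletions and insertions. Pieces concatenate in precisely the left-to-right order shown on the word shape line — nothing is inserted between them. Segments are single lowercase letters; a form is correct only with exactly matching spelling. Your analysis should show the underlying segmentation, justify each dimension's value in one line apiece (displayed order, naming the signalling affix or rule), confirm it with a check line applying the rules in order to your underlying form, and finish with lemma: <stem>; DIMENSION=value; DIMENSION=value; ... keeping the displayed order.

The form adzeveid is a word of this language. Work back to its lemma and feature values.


underlying: at-zeve-i-d
SUR=vo - signalled by the affix at-
RANK=ma - signalled by the affix -i
KEL=mi - signalled by the affix -d
check: atzeveid -> adzeveid
lemma: zeve; SUR=vo; RANK=ma; KEL=mi


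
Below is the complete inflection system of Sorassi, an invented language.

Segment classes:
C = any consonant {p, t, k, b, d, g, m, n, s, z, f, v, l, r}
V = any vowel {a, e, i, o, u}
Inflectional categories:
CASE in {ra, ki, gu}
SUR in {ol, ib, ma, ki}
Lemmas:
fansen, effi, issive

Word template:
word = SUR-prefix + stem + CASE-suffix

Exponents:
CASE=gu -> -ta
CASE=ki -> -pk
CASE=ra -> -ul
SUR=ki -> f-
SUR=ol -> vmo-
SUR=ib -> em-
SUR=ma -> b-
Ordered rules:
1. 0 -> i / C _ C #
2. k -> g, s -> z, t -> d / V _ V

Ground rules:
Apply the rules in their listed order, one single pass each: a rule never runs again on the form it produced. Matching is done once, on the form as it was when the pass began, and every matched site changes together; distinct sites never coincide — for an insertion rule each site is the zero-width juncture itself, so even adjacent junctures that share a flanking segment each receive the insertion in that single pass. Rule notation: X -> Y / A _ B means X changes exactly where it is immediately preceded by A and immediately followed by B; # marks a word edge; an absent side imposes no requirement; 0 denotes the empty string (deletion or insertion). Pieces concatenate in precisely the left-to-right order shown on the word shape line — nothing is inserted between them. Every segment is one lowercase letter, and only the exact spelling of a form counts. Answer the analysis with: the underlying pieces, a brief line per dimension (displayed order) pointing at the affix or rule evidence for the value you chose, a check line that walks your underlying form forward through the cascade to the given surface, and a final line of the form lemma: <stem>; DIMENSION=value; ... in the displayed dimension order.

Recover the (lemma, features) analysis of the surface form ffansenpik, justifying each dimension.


underlying: f-fansen-pk
CASE=ki - signalled by the affix -pk
SUR=ki - signalled by the affix f-
check: ffansenpk -> ffansenpik -> ffansenpik
lemma: fansen; CASE=ki; SUR=ki


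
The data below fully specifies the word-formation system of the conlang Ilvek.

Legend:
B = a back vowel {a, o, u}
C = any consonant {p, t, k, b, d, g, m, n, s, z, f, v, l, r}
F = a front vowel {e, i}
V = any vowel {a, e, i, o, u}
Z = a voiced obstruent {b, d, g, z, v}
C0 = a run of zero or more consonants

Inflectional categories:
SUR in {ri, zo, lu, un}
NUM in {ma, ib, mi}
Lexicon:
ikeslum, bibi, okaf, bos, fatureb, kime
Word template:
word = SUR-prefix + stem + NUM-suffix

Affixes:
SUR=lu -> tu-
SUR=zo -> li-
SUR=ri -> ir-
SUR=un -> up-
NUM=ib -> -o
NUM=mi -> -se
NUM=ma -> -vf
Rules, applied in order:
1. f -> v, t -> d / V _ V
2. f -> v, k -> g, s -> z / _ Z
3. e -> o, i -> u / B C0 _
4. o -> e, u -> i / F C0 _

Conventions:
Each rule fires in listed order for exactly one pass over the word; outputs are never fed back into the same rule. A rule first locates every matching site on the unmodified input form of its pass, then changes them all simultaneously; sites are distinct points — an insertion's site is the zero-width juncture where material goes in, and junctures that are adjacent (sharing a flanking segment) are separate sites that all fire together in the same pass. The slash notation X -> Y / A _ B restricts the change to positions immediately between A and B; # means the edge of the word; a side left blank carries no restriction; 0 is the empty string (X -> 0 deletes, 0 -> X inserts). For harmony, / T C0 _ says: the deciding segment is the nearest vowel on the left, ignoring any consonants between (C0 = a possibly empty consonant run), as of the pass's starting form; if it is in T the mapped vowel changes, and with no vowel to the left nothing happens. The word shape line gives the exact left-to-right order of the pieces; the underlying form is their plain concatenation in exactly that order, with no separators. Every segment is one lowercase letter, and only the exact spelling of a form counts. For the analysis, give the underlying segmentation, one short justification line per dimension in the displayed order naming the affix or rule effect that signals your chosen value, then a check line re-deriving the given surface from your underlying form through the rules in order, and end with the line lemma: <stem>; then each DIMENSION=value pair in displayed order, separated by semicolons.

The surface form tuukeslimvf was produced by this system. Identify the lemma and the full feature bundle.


underlying: tu-ikeslum-vf
SUR=lu - signalled by the affix tu-
NUM=ma - signalled by the affix -vf
check: tuikeslumvf -> tuikeslumvf -> tuikeslumvf -> tuukeslumvf -> tuukeslimvf
lemma: ikeslum; SUR=lu; NUM=ma


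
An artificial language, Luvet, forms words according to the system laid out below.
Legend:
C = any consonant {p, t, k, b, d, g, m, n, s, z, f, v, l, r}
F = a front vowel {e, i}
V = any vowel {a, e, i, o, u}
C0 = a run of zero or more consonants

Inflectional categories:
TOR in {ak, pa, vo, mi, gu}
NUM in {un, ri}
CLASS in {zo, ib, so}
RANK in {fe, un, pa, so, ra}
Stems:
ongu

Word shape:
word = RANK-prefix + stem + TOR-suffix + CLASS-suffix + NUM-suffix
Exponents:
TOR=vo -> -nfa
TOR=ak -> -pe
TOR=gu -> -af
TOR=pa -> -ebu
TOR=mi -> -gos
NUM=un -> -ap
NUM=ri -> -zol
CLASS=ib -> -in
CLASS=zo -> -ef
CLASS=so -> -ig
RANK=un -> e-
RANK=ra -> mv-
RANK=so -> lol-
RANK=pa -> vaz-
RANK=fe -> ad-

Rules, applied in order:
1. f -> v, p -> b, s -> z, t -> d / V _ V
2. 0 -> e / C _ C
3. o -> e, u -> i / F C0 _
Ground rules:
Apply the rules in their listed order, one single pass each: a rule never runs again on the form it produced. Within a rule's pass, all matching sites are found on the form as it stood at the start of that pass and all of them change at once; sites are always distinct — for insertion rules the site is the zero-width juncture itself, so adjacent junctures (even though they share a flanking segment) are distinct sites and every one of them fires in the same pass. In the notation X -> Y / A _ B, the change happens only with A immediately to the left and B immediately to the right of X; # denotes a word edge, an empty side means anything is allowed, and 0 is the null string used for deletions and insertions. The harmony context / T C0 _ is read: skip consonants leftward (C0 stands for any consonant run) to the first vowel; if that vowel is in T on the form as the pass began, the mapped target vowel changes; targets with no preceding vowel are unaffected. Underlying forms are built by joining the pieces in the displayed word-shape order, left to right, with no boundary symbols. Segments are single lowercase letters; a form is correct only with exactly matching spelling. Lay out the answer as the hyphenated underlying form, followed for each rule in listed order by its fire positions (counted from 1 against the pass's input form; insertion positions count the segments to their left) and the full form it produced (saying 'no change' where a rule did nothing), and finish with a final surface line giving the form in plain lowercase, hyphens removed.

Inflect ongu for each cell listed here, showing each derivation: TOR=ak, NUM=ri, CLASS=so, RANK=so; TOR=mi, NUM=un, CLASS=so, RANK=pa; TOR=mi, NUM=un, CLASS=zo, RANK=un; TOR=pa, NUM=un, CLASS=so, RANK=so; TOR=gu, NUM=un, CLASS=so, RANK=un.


cell TOR=ak, NUM=ri, CLASS=so, RANK=so:
underlying: lol-ongu-pe-ig-zol
1. f -> v, p -> b, s -> z, t -> d / V _ V: fires at position(s) 8: lolongubeigzol
2. 0 -> e / C _ C: inserts after position(s) 5, 11: lolonegubeigezol
3. o -> e, u -> i / F C0 _: fires at position(s) 8, 15: lolonegibeigezel
surface: lolonegibeigezel

cell TOR=mi, NUM=un, CLASS=so, RANK=pa:
underlying: vaz-ongu-gos-ig-ap
1. f -> v, p -> b, s -> z, t -> d / V _ V: fires at position(s) 10: vazongugozigap
2. 0 -> e / C _ C: inserts after position(s) 5: vazonegugozigap
3. o -> e, u -> i / F C0 _: fires at position(s) 8: vazonegigozigap
surface: vazonegigozigap

cell TOR=mi, NUM=un, CLASS=zo, RANK=un:
underlying: e-ongu-gos-ef-ap
1. f -> v, p -> b, s -> z, t -> d / V _ V: fires at position(s) 8, 10: eongugozevap
2. 0 -> e / C _ C: inserts after position(s) 3: eonegugozevap
3. o -> e, u -> i / F C0 _: fires at position(s) 2, 6: eenegigozevap
surface: eenegigozevap

cell TOR=pa, NUM=un, CLASS=so, RANK=so:
underlying: lol-ongu-ebu-ig-ap
1. f -> v, p -> b, s -> z, t -> d / V _ V: no change
2. 0 -> e / C _ C: inserts after position(s) 5: loloneguebuigap
3. o -> e, u -> i / F C0 _: fires at position(s) 8, 11: lolonegiebiigap
surface: lolonegiebiigap

cell TOR=gu, NUM=un, CLASS=so, RANK=un:
underlying: e-ongu-af-ig-ap
1. f -> v, p -> b, s -> z, t -> d / V _ V: fires at position(s) 7: eonguavigap
2. 0 -> e / C _ C: inserts after position(s) 3: eoneguavigap
3. o -> e, u -> i / F C0 _: fires at position(s) 2, 6: eenegiavigap
surface: eenegiavigap


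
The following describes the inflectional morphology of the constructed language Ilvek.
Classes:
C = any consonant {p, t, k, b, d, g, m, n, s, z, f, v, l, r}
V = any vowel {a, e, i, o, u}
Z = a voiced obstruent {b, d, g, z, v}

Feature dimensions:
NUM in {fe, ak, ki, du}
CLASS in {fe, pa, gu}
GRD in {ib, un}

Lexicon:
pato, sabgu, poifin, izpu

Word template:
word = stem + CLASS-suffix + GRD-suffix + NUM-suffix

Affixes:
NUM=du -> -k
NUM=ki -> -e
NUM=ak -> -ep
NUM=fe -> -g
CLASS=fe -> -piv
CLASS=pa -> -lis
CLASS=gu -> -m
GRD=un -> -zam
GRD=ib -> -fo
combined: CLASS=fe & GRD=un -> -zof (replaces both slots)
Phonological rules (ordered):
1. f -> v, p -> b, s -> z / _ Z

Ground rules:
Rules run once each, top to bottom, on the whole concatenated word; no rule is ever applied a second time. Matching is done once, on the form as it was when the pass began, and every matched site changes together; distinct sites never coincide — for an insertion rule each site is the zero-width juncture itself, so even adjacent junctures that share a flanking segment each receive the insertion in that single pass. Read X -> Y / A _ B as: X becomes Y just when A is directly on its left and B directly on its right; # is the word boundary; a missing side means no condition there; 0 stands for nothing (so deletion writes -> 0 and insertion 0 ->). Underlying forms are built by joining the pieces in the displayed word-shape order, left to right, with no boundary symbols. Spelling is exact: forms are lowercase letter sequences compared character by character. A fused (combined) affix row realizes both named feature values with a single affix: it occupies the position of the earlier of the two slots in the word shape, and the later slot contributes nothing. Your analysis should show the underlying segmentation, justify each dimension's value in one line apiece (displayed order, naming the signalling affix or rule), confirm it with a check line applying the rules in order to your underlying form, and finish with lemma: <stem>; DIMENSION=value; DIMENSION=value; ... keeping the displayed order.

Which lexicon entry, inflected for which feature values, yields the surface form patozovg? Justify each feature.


underlying: pato-zof-g
NUM=fe - signalled by the affix -g
CLASS=fe - signalled by the combined affix row
GRD=un - signalled by the combined affix row
check: patozofg -> patozovg
lemma: pato; NUM=fe; CLASS=fe; GRD=un


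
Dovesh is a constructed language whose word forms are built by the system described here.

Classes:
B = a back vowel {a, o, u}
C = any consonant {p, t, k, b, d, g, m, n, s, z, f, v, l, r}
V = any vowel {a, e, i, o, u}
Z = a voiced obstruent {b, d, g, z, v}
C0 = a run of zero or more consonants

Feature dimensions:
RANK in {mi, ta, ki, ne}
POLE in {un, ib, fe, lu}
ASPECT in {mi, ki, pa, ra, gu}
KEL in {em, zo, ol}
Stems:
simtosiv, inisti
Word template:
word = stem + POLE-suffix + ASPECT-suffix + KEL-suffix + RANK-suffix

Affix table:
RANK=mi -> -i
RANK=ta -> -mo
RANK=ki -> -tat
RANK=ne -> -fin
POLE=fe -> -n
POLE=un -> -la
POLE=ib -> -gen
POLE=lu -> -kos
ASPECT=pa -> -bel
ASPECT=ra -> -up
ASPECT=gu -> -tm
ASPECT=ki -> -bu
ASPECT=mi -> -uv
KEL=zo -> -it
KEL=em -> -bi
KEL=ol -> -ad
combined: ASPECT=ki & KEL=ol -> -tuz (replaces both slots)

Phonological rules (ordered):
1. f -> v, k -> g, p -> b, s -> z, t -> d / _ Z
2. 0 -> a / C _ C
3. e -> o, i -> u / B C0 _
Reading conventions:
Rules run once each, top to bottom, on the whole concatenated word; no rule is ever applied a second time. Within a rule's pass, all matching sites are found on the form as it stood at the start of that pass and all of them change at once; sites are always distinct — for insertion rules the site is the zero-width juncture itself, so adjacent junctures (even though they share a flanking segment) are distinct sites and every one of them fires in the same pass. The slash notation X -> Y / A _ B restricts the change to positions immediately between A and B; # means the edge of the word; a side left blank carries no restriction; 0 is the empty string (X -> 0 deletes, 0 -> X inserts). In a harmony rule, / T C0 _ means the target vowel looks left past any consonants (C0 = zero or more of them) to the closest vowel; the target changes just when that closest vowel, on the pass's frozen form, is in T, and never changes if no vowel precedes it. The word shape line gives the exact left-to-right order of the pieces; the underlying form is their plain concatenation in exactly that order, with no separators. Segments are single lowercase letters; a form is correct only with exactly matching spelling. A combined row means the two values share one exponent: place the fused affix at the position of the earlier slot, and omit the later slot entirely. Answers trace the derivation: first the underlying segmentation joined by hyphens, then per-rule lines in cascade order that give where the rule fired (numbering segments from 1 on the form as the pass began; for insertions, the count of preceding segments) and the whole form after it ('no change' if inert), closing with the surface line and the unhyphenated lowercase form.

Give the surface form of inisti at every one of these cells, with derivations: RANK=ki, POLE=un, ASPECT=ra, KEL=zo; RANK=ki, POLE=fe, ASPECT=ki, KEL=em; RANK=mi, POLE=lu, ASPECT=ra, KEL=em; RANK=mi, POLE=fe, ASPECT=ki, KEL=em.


cell RANK=ki, POLE=un, ASPECT=ra, KEL=zo:
underlying: inisti-la-up-it-tat
1. f -> v, k -> g, p -> b, s -> z, t -> d / _ Z: no change
2. 0 -> a / C _ C: inserts after position(s) 4, 12: inisatilaupitatat
3. e -> o, i -> u / B C0 _: fires at position(s) 7, 12: inisatulauputatat
surface: inisatulauputatat

cell RANK=ki, POLE=fe, ASPECT=ki, KEL=em:
underlying: inisti-n-bu-bi-tat
1. f -> v, k -> g, p -> b, s -> z, t -> d / _ Z: no change
2. 0 -> a / C _ C: inserts after position(s) 4, 7: inisatinabubitat
3. e -> o, i -> u / B C0 _: fires at position(s) 7, 13: inisatunabubutat
surface: inisatunabubutat

cell RANK=mi, POLE=lu, ASPECT=ra, KEL=em:
underlying: inisti-kos-up-bi-i
1. f -> v, k -> g, p -> b, s -> z, t -> d / _ Z: fires at position(s) 11: inistikosubbii
2. 0 -> a / C _ C: inserts after position(s) 4, 11: inisatikosubabii
3. e -> o, i -> u / B C0 _: fires at position(s) 7, 15: inisatukosubabui
surface: inisatukosubabui

cell RANK=mi, POLE=fe, ASPECT=ki, KEL=em:
underlying: inisti-n-bu-bi-i
1. f -> v, k -> g, p -> b, s -> z, t -> d / _ Z: no change
2. 0 -> a / C _ C: inserts after position(s) 4, 7: inisatinabubii
3. e -> o, i -> u / B C0 _: fires at position(s) 7, 13: inisatunabubui
surface: inisatunabubui
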